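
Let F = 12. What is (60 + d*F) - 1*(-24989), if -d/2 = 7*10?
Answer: 23369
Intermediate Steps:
d = -140 (d = -14*10 = -2*70 = -140)
(60 + d*F) - 1*(-24989) = (60 - 140*12) - 1*(-24989) = (60 - 1680) + 24989 = -1620 + 24989 = 23369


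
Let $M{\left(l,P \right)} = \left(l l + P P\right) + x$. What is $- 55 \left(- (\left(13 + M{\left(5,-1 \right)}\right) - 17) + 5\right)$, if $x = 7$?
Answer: $1320$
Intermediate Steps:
$M{\left(l,P \right)} = 7 + P^{2} + l^{2}$ ($M{\left(l,P \right)} = \left(l l + P P\right) + 7 = \left(l^{2} + P^{2}\right) + 7 = \left(P^{2} + l^{2}\right) + 7 = 7 + P^{2} + l^{2}$)
$- 55 \left(- (\left(13 + M{\left(5,-1 \right)}\right) - 17) + 5\right) = - 55 \left(- (\left(13 + \left(7 + \left(-1\right)^{2} + 5^{2}\right)\right) - 17) + 5\right) = - 55 \left(- (\left(13 + \left(7 + 1 + 25\right)\right) - 17) + 5\right) = - 55 \left(- (\left(13 + 33\right) - 17) + 5\right) = - 55 \left(- (46 - 17) + 5\right) = - 55 \left(\left(-1\right) 29 + 5\right) = - 55 \left(-29 + 5\right) = \left(-55\right) \left(-24\right) = 1320$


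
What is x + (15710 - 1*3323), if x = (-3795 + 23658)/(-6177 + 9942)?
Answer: 15552306/1255 ≈ 12392.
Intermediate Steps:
x = 6621/1255 (x = 19863/3765 = 19863*(1/3765) = 6621/1255 ≈ 5.2757)
x + (15710 - 1*3323) = 6621/1255 + (15710 - 1*3323) = 6621/1255 + (15710 - 3323) = 6621/1255 + 12387 = 15552306/1255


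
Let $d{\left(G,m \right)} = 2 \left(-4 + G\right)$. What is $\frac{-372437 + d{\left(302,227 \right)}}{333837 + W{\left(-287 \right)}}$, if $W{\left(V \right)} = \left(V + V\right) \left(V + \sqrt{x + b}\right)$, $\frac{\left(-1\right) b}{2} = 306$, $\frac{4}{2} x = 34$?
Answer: $- \frac{756696435}{1015400281} - \frac{30490962 i \sqrt{595}}{35539009835} \approx -0.74522 - 0.020928 i$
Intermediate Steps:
$x = 17$ ($x = \frac{1}{2} \cdot 34 = 17$)
$b = -612$ ($b = \left(-2\right) 306 = -612$)
$d{\left(G,m \right)} = -8 + 2 G$
$W{\left(V \right)} = 2 V \left(V + i \sqrt{595}\right)$ ($W{\left(V \right)} = \left(V + V\right) \left(V + \sqrt{17 - 612}\right) = 2 V \left(V + \sqrt{-595}\right) = 2 V \left(V + i \sqrt{595}\right)$)
$\frac{-372437 + d{\left(302,227 \right)}}{333837 + W{\left(-287 \right)}} = \frac{-372437 + \left(-8 + 2 \cdot 302\right)}{333837 + 2 \left(-287\right) \left(-287 + i \sqrt{595}\right)} = \frac{-372437 + \left(-8 + 604\right)}{333837 + \left(164738 - 574 i \sqrt{595}\right)} = \frac{-372437 + 596}{498575 - 574 i \sqrt{595}} = - \frac{371841}{498575 - 574 i \sqrt{595}}$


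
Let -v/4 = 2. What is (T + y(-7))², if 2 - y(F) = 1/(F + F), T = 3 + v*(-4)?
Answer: 269361/196 ≈ 1374.3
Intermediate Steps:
v = -8 (v = -4*2 = -8)
T = 35 (T = 3 - 8*(-4) = 3 + 32 = 35)
y(F) = 2 - 1/(2*F) (y(F) = 2 - 1/(F + F) = 2 - 1/(2*F))
(T + y(-7))² = (35 + (2 - ½/(-7)))² = (35 + (2 - ½*(-⅐)))² = (35 + (2 + 1/14))² = (35 + 29/14)² = (519/14)² = 269361/196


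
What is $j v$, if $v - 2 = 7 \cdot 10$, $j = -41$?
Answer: $-2952$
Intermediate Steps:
$v = 72$ ($v = 2 + 7 \cdot 10 = 2 + 70 = 72$)
$j v = \left(-41\right) 72 = -2952$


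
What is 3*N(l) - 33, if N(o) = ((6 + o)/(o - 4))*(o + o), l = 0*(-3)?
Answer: -33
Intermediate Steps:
l = 0
N(o) = 2*o*(6 + o)/(-4 + o) (N(o) = ((6 + o)/(-4 + o))*(2*o) = 2*o*(6 + o)/(-4 + o))
3*N(l) - 33 = 3*(2*0*(6 + 0)/(-4 + 0)) - 33 = 3*(2*0*6/(-4)) - 33 = 3*(2*0*(-1/4)*6) - 33 = 3*0 - 33 = 0 - 33 = -33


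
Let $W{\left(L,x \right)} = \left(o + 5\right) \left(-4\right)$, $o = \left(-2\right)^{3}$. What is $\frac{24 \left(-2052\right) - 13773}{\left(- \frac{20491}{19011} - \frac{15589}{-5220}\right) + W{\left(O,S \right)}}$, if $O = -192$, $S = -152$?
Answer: $- \frac{297811497420}{65726119} \approx -4531.1$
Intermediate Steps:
$o = -8$
$W{\left(L,x \right)} = 12$ ($W{\left(L,x \right)} = \left(-8 + 5\right) \left(-4\right) = \left(-3\right) \left(-4\right) = 12$)
$\frac{24 \left(-2052\right) - 13773}{\left(- \frac{20491}{19011} - \frac{15589}{-5220}\right) + W{\left(O,S \right)}} = \frac{24 \left(-2052\right) - 13773}{\left(- \frac{20491}{19011} - \frac{15589}{-5220}\right) + 12} = \frac{-49248 - 13773}{\left(\left(-20491\right) \frac{1}{19011} - - \frac{15589}{5220}\right) + 12} = - \frac{63021}{\left(- \frac{20491}{19011} + \frac{15589}{5220}\right) + 12} = - \frac{63021}{\frac{63133153}{33079140} + 12} = - \frac{63021}{\frac{460082833}{33079140}} = \left(-63021\right) \frac{33079140}{460082833} = - \frac{297811497420}{65726119}$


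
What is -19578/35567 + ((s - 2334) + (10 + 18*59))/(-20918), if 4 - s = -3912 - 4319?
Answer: -657541295/743990506 ≈ -0.88380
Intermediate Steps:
s = 8235 (s = 4 - (-3912 - 4319) = 4 - 1*(-8231) = 4 + 8231 = 8235)
-19578/35567 + ((s - 2334) + (10 + 18*59))/(-20918) = -19578/35567 + ((8235 - 2334) + (10 + 18*59))/(-20918) = -19578*1/35567 + (5901 + (10 + 1062))*(-1/20918) = -19578/35567 + (5901 + 1072)*(-1/20918) = -19578/35567 + 6973*(-1/20918) = -19578/35567 - 6973/20918 = -657541295/743990506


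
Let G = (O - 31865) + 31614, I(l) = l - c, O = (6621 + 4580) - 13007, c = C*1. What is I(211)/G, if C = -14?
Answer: -225/2057 ≈ -0.10938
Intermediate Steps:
c = -14 (c = -14*1 = -14)
O = -1806 (O = 11201 - 13007 = -1806)
I(l) = 14 + l (I(l) = l - 1*(-14) = l + 14 = 14 + l)
G = -2057 (G = (-1806 - 31865) + 31614 = -33671 + 31614 = -2057)
I(211)/G = (14 + 211)/(-2057) = 225*(-1/2057) = -225/2057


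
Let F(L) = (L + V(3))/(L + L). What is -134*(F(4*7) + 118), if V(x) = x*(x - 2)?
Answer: -444813/28 ≈ -15886.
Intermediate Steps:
V(x) = x*(-2 + x)
F(L) = (3 + L)/(2*L) (F(L) = (L + 3*(-2 + 3))/(L + L) = (L + 3*1)/((2*L)) = (L + 3)*(1/(2*L)) = (3 + L)*(1/(2*L)) = (3 + L)/(2*L))
-134*(F(4*7) + 118) = -134*((3 + 4*7)/(2*((4*7))) + 118) = -134*((1/2)*(3 + 28)/28 + 118) = -134*((1/2)*(1/28)*31 + 118) = -134*(31/56 + 118) = -134*6639/56 = -444813/28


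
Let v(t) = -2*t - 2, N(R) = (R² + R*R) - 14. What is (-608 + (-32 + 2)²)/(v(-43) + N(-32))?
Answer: 146/1059 ≈ 0.13787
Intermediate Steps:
N(R) = -14 + 2*R² (N(R) = (R² + R²) - 14 = 2*R² - 14 = -14 + 2*R²)
v(t) = -2 - 2*t
(-608 + (-32 + 2)²)/(v(-43) + N(-32)) = (-608 + (-32 + 2)²)/((-2 - 2*(-43)) + (-14 + 2*(-32)²)) = (-608 + (-30)²)/((-2 + 86) + (-14 + 2*1024)) = (-608 + 900)/(84 + (-14 + 2048)) = 292/(84 + 2034) = 292/2118 = 292*(1/2118) = 146/1059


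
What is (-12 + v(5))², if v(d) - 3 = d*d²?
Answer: 13456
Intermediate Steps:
v(d) = 3 + d³ (v(d) = 3 + d*d² = 3 + d³)
(-12 + v(5))² = (-12 + (3 + 5³))² = (-12 + (3 + 125))² = (-12 + 128)² = 116² = 13456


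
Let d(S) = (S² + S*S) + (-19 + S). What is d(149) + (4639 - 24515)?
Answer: 24656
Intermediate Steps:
d(S) = -19 + S + 2*S² (d(S) = (S² + S²) + (-19 + S) = 2*S² + (-19 + S) = -19 + S + 2*S²)
d(149) + (4639 - 24515) = (-19 + 149 + 2*149²) + (4639 - 24515) = (-19 + 149 + 2*22201) - 19876 = (-19 + 149 + 44402) - 19876 = 44532 - 19876 = 24656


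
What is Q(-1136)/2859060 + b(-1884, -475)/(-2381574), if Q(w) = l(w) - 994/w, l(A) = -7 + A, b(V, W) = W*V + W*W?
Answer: -225008299067/477828979680 ≈ -0.47090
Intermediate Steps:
b(V, W) = W² + V*W (b(V, W) = V*W + W² = W² + V*W)
Q(w) = -7 + w - 994/w (Q(w) = (-7 + w) - 994/w = -7 + w - 994/w)
Q(-1136)/2859060 + b(-1884, -475)/(-2381574) = (-7 - 1136 - 994/(-1136))/2859060 - 475*(-1884 - 475)/(-2381574) = (-7 - 1136 - 994*(-1/1136))*(1/2859060) - 475*(-2359)*(-1/2381574) = (-7 - 1136 + 7/8)*(1/2859060) + 1120525*(-1/2381574) = -9137/8*1/2859060 - 58975/125346 = -9137/22872480 - 58975/125346 = -225008299067/477828979680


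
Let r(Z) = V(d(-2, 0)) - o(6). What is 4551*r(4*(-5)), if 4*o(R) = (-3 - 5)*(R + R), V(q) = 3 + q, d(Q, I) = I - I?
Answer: 122877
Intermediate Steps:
d(Q, I) = 0
o(R) = -4*R (o(R) = ((-3 - 5)*(R + R))/4 = (-16*R)/4 = -4*R)
r(Z) = 27 (r(Z) = (3 + 0) - (-4)*6 = 3 - 1*(-24) = 3 + 24 = 27)
4551*r(4*(-5)) = 4551*27 = 122877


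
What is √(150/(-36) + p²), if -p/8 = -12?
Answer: √331626/6 ≈ 95.978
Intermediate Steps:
p = 96 (p = -8*(-12) = 96)
√(150/(-36) + p²) = √(150/(-36) + 96²) = √(150*(-1/36) + 9216) = √(-25/6 + 9216) = √(55271/6) = √331626/6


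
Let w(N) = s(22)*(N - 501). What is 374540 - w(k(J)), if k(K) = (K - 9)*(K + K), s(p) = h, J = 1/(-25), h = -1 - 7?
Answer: 231586116/625 ≈ 3.7054e+5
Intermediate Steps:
h = -8
J = -1/25 ≈ -0.040000
s(p) = -8
k(K) = 2*K*(-9 + K) (k(K) = (-9 + K)*(2*K) = 2*K*(-9 + K))
w(N) = 4008 - 8*N (w(N) = -8*(N - 501) = -8*(-501 + N) = 4008 - 8*N)
374540 - w(k(J)) = 374540 - (4008 - 16*(-1)*(-9 - 1/25)/25) = 374540 - (4008 - 16*(-1)*(-226)/(25*25)) = 374540 - (4008 - 8*452/625) = 374540 - (4008 - 3616/625) = 374540 - 1*2501384/625 = 374540 - 2501384/625 = 231586116/625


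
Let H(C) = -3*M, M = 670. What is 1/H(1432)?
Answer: -1/2010 ≈ -0.00049751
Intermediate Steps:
H(C) = -2010 (H(C) = -3*670 = -2010)
1/H(1432) = 1/(-2010) = -1/2010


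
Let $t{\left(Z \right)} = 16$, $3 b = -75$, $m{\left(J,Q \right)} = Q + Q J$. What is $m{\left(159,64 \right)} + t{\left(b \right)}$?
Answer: $10256$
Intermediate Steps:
$m{\left(J,Q \right)} = Q + J Q$
$b = -25$ ($b = \frac{1}{3} \left(-75\right) = -25$)
$m{\left(159,64 \right)} + t{\left(b \right)} = 64 \left(1 + 159\right) + 16 = 64 \cdot 160 + 16 = 10240 + 16 = 10256$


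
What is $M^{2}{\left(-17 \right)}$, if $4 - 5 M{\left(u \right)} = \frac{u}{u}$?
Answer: $\frac{9}{25} \approx 0.36$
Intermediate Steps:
$M{\left(u \right)} = \frac{3}{5}$ ($M{\left(u \right)} = \frac{4}{5} - \frac{u \frac{1}{u}}{5} = \frac{4}{5} - \frac{1}{5} = \frac{3}{5}$)
$M^{2}{\left(-17 \right)} = \left(\frac{3}{5}\right)^{2} = \frac{9}{25}$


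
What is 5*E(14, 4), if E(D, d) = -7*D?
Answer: -490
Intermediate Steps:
5*E(14, 4) = 5*(-7*14) = 5*(-98) = -490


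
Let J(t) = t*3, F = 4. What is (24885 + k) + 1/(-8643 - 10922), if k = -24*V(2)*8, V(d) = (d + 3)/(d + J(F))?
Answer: 485533424/19565 ≈ 24816.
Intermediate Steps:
J(t) = 3*t
V(d) = (3 + d)/(12 + d) (V(d) = (d + 3)/(d + 3*4) = (3 + d)/(d + 12) = (3 + d)/(12 + d))
k = -480/7 (k = -24*(3 + 2)/(12 + 2)*8 = -24*5/14*8 = -60/7*8 = -480/7 ≈ -68.571)
(24885 + k) + 1/(-8643 - 10922) = (24885 - 480/7) + 1/(-8643 - 10922) = 173715/7 + 1/(-19565) = 173715/7 - 1/19565 = 485533424/19565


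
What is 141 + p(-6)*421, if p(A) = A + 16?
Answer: 4351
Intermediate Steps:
p(A) = 16 + A
141 + p(-6)*421 = 141 + (16 - 6)*421 = 141 + 10*421 = 141 + 4210 = 4351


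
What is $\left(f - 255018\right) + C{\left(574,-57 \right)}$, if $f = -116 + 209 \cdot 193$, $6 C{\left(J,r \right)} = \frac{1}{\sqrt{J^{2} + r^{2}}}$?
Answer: $-214797 + \frac{\sqrt{13309}}{399270} \approx -2.148 \cdot 10^{5}$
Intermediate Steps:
$C{\left(J,r \right)} = \frac{1}{6 \sqrt{J^{2} + r^{2}}}$
$f = 40221$ ($f = -116 + 40337 = 40221$)
$\left(f - 255018\right) + C{\left(574,-57 \right)} = \left(40221 - 255018\right) + \frac{1}{6 \sqrt{574^{2} + \left(-57\right)^{2}}} = -214797 + \frac{1}{6 \sqrt{329476 + 3249}} = -214797 + \frac{1}{6 \cdot 5 \sqrt{13309}} = -214797 + \frac{\frac{1}{66545} \sqrt{13309}}{6} = -214797 + \frac{\sqrt{13309}}{399270}$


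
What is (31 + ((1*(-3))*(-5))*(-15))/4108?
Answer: -97/2054 ≈ -0.047225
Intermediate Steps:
(31 + ((1*(-3))*(-5))*(-15))/4108 = (31 - 3*(-5)*(-15))*(1/4108) = (31 + 15*(-15))*(1/4108) = (31 - 225)*(1/4108) = -194*1/4108 = -97/2054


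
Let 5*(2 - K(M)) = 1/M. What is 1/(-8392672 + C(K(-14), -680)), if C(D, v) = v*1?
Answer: -1/8393352 ≈ -1.1914e-7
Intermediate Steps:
K(M) = 2 - 1/(5*M)
C(D, v) = v
1/(-8392672 + C(K(-14), -680)) = 1/(-8392672 - 680) = 1/(-8393352) = -1/8393352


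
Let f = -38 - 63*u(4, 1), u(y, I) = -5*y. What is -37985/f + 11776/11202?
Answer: -205558849/6844422 ≈ -30.033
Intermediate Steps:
f = 1222 (f = -38 - (-315)*4 = -38 - 63*(-20) = -38 + 1260 = 1222)
-37985/f + 11776/11202 = -37985/1222 + 11776/11202 = -37985*1/1222 + 11776*(1/11202) = -37985/1222 + 5888/5601 = -205558849/6844422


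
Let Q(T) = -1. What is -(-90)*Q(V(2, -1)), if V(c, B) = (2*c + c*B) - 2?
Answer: -90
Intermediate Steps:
V(c, B) = -2 + 2*c + B*c (V(c, B) = (2*c + B*c) - 2 = -2 + 2*c + B*c)
-(-90)*Q(V(2, -1)) = -(-90)*(-1) = -90*1 = -90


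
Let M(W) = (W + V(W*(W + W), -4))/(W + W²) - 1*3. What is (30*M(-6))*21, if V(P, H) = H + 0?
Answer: -2100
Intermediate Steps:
V(P, H) = H
M(W) = -3 + (-4 + W)/(W + W²) (M(W) = (W - 4)/(W + W²) - 1*3 = (-4 + W)/(W + W²) - 3 = -3 + (-4 + W)/(W + W²))
(30*M(-6))*21 = (30*((-4 - 3*(-6)² - 2*(-6))/((-6)*(1 - 6))))*21 = (30*(-⅙*(-4 - 3*36 + 12)/(-5)))*21 = (30*(-⅙*(-⅕)*(-4 - 108 + 12)))*21 = (30*(-⅙*(-⅕)*(-100)))*21 = (30*(-10/3))*21 = -100*21 = -2100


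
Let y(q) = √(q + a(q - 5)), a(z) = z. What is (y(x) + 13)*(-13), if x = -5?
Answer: -169 - 13*I*√15 ≈ -169.0 - 50.349*I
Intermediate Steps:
y(q) = √(-5 + 2*q) (y(q) = √(q + (q - 5)) = √(q + (-5 + q)) = √(-5 + 2*q))
(y(x) + 13)*(-13) = (√(-5 + 2*(-5)) + 13)*(-13) = (√(-5 - 10) + 13)*(-13) = (√(-15) + 13)*(-13) = (I*√15 + 13)*(-13) = (13 + I*√15)*(-13) = -169 - 13*I*√15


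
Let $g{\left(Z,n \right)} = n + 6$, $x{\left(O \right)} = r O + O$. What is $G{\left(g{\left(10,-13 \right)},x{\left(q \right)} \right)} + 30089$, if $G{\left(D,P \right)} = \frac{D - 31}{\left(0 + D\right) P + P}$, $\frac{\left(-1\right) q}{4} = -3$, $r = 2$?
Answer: $\frac{3249631}{108} \approx 30089.0$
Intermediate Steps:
$q = 12$ ($q = \left(-4\right) \left(-3\right) = 12$)
$x{\left(O \right)} = 3 O$ ($x{\left(O \right)} = 2 O + O = 3 O$)
$g{\left(Z,n \right)} = 6 + n$
$G{\left(D,P \right)} = \frac{-31 + D}{P + D P}$ ($G{\left(D,P \right)} = \frac{-31 + D}{D P + P} = \frac{-31 + D}{P + D P}$)
$G{\left(g{\left(10,-13 \right)},x{\left(q \right)} \right)} + 30089 = \frac{-31 + \left(6 - 13\right)}{3 \cdot 12 \left(1 + \left(6 - 13\right)\right)} + 30089 = \frac{-31 - 7}{36 \left(1 - 7\right)} + 30089 = \frac{1}{36} \frac{1}{-6} \left(-38\right) + 30089 = \frac{1}{36} \left(- \frac{1}{6}\right) \left(-38\right) + 30089 = \frac{19}{108} + 30089 = \frac{3249631}{108}$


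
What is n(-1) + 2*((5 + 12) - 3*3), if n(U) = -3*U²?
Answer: 13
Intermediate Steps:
n(-1) + 2*((5 + 12) - 3*3) = -3*(-1)² + 2*((5 + 12) - 3*3) = -3*1 + 2*(17 - 9) = -3 + 2*8 = -3 + 16 = 13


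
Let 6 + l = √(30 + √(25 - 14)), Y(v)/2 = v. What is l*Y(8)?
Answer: -96 + 16*√(30 + √11) ≈ -3.6471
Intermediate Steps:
Y(v) = 2*v
l = -6 + √(30 + √11) (l = -6 + √(30 + √(25 - 14)) = -6 + √(30 + √11) ≈ -0.22794)
l*Y(8) = (-6 + √(30 + √11))*(2*8) = (-6 + √(30 + √11))*16 = -96 + 16*√(30 + √11)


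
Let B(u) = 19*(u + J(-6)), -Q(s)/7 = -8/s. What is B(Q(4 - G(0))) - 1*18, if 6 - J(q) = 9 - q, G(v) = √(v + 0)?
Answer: 77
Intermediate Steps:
G(v) = √v
J(q) = -3 + q (J(q) = 6 - (9 - q) = 6 + (-9 + q) = -3 + q)
Q(s) = 56/s (Q(s) = -(-56)/s = 56/s)
B(u) = -171 + 19*u (B(u) = 19*(u + (-3 - 6)) = 19*(u - 9) = 19*(-9 + u) = -171 + 19*u)
B(Q(4 - G(0))) - 1*18 = (-171 + 19*(56/(4 - √0))) - 1*18 = (-171 + 19*(56/(4 - 1*0))) - 18 = (-171 + 19*(56/(4 + 0))) - 18 = (-171 + 19*(56/4)) - 18 = (-171 + 19*(56*(¼))) - 18 = (-171 + 19*14) - 18 = (-171 + 266) - 18 = 95 - 18 = 77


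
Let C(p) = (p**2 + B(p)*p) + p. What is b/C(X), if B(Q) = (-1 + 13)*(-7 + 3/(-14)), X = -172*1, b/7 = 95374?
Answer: 54341/3606 ≈ 15.070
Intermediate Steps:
b = 667618 (b = 7*95374 = 667618)
X = -172
B(Q) = -606/7 (B(Q) = 12*(-7 + 3*(-1/14)) = 12*(-7 - 3/14) = 12*(-101/14) = -606/7)
C(p) = p**2 - 599*p/7 (C(p) = (p**2 - 606*p/7) + p = p**2 - 599*p/7)
b/C(X) = 667618/(((1/7)*(-172)*(-599 + 7*(-172)))) = 667618/(((1/7)*(-172)*(-599 - 1204))) = 667618/(((1/7)*(-172)*(-1803))) = 667618/(310116/7) = 667618*(7/310116) = 54341/3606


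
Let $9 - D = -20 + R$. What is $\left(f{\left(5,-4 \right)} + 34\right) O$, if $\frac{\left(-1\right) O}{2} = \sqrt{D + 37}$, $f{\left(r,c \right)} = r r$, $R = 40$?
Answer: $- 118 \sqrt{26} \approx -601.68$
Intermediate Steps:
$D = -11$ ($D = 9 - \left(-20 + 40\right) = 9 - 20 = -11$)
$f{\left(r,c \right)} = r^{2}$
$O = - 2 \sqrt{26}$ ($O = - 2 \sqrt{-11 + 37} = - 2 \sqrt{26} \approx -10.198$)
$\left(f{\left(5,-4 \right)} + 34\right) O = \left(5^{2} + 34\right) \left(- 2 \sqrt{26}\right) = \left(25 + 34\right) \left(- 2 \sqrt{26}\right) = 59 \left(- 2 \sqrt{26}\right) = - 118 \sqrt{26}$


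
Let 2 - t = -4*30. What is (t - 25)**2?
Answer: 9409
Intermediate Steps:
t = 122 (t = 2 - (-4)*30 = 2 - 1*(-120) = 2 + 120 = 122)
(t - 25)**2 = (122 - 25)**2 = 97**2 = 9409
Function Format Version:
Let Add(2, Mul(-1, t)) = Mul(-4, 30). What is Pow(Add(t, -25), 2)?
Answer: 9409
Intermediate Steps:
t = 122 (t = Add(2, Mul(-1, Mul(-4, 30))) = Add(2, Mul(-1, -120)) = Add(2, 120) = 122)
Pow(Add(t, -25), 2) = Pow(Add(122, -25), 2) = Pow(97, 2) = 9409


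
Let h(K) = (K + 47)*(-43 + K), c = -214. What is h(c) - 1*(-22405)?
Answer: 65324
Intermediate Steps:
h(K) = (-43 + K)*(47 + K) (h(K) = (47 + K)*(-43 + K) = (-43 + K)*(47 + K))
h(c) - 1*(-22405) = (-2021 + (-214)² + 4*(-214)) - 1*(-22405) = (-2021 + 45796 - 856) + 22405 = 42919 + 22405 = 65324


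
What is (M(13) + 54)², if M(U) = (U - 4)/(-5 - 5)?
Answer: 281961/100 ≈ 2819.6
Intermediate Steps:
M(U) = ⅖ - U/10 (M(U) = (-4 + U)/(-10) = (-4 + U)*(-⅒) = ⅖ - U/10)
(M(13) + 54)² = ((⅖ - ⅒*13) + 54)² = ((⅖ - 13/10) + 54)² = (-9/10 + 54)² = (531/10)² = 281961/100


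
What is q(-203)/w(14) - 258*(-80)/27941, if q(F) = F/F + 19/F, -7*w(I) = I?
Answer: 1619348/5672023 ≈ 0.28550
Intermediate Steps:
w(I) = -I/7
q(F) = 1 + 19/F
q(-203)/w(14) - 258*(-80)/27941 = ((19 - 203)/(-203))/((-⅐*14)) - 258*(-80)/27941 = -1/203*(-184)/(-2) + 20640*(1/27941) = (184/203)*(-½) + 20640/27941 = -92/203 + 20640/27941 = 1619348/5672023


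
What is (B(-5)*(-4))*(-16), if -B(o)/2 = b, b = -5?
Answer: 640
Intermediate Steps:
B(o) = 10 (B(o) = -2*(-5) = 10)
(B(-5)*(-4))*(-16) = (10*(-4))*(-16) = -40*(-16) = 640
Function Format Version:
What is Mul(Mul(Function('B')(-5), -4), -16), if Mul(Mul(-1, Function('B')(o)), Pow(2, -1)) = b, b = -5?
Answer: 640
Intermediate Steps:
Function('B')(o) = 10 (Function('B')(o) = Mul(-2, -5) = 10)
Mul(Mul(Function('B')(-5), -4), -16) = Mul(Mul(10, -4), -16) = Mul(-40, -16) = 640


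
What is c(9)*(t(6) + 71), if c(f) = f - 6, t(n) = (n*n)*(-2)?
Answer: -3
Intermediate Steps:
t(n) = -2*n**2 (t(n) = n**2*(-2) = -2*n**2)
c(f) = -6 + f
c(9)*(t(6) + 71) = (-6 + 9)*(-2*6**2 + 71) = 3*(-2*36 + 71) = 3*(-72 + 71) = 3*(-1) = -3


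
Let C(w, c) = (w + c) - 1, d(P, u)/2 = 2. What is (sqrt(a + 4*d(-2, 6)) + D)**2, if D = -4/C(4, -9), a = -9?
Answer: 67/9 + 4*sqrt(7)/3 ≈ 10.972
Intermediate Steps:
d(P, u) = 4 (d(P, u) = 2*2 = 4)
C(w, c) = -1 + c + w (C(w, c) = (c + w) - 1 = -1 + c + w)
D = 2/3 (D = -4/(-1 - 9 + 4) = -4/(-6) = -4*(-1/6) = 2/3 ≈ 0.66667)
(sqrt(a + 4*d(-2, 6)) + D)**2 = (sqrt(-9 + 4*4) + 2/3)**2 = (sqrt(-9 + 16) + 2/3)**2 = (sqrt(7) + 2/3)**2 = (2/3 + sqrt(7))**2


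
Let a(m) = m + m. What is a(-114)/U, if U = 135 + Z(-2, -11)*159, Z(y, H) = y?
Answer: 76/61 ≈ 1.2459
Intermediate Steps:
a(m) = 2*m
U = -183 (U = 135 - 2*159 = 135 - 318 = -183)
a(-114)/U = (2*(-114))/(-183) = -228*(-1/183) = 76/61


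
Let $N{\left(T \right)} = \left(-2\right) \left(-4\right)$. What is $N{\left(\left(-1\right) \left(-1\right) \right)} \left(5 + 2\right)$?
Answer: $56$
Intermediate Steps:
$N{\left(T \right)} = 8$
$N{\left(\left(-1\right) \left(-1\right) \right)} \left(5 + 2\right) = 8 \left(5 + 2\right) = 8 \cdot 7 = 56$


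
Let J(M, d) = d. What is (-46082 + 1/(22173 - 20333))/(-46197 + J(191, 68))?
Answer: 84790879/84877360 ≈ 0.99898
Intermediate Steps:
(-46082 + 1/(22173 - 20333))/(-46197 + J(191, 68)) = (-46082 + 1/(22173 - 20333))/(-46197 + 68) = (-46082 + 1/1840)/(-46129) = (-46082 + 1/1840)*(-1/46129) = -84790879/1840*(-1/46129) = 84790879/84877360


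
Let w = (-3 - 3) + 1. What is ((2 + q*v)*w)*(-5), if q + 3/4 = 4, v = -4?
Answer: -275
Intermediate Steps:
q = 13/4 (q = -¾ + 4 = 13/4 ≈ 3.2500)
w = -5 (w = -6 + 1 = -5)
((2 + q*v)*w)*(-5) = ((2 + (13/4)*(-4))*(-5))*(-5) = ((2 - 13)*(-5))*(-5) = -11*(-5)*(-5) = 55*(-5) = -275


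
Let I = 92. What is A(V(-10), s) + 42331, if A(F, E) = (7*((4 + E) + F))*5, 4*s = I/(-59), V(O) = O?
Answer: 2484334/59 ≈ 42107.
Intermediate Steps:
s = -23/59 (s = (92/(-59))/4 = (92*(-1/59))/4 = (¼)*(-92/59) = -23/59 ≈ -0.38983)
A(F, E) = 140 + 35*E + 35*F (A(F, E) = (7*(4 + E + F))*5 = (28 + 7*E + 7*F)*5 = 140 + 35*E + 35*F)
A(V(-10), s) + 42331 = (140 + 35*(-23/59) + 35*(-10)) + 42331 = (140 - 805/59 - 350) + 42331 = -13195/59 + 42331 = 2484334/59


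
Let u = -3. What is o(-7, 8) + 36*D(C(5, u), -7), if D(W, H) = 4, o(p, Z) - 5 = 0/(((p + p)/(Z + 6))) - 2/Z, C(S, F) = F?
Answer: 595/4 ≈ 148.75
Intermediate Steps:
o(p, Z) = 5 - 2/Z (o(p, Z) = 5 + (0/(((p + p)/(Z + 6))) - 2/Z) = 5 + (0/(((2*p)/(6 + Z))) - 2/Z) = 5 + (0/((2*p/(6 + Z))) - 2/Z) = 5 + (0*((6 + Z)/(2*p)) - 2/Z) = 5 + (0 - 2/Z) = 5 - 2/Z)
o(-7, 8) + 36*D(C(5, u), -7) = (5 - 2/8) + 36*4 = (5 - 2*⅛) + 144 = (5 - ¼) + 144 = 19/4 + 144 = 595/4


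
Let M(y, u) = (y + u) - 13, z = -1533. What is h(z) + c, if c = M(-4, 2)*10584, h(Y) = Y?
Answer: -160293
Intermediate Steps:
M(y, u) = -13 + u + y (M(y, u) = (u + y) - 13 = -13 + u + y)
c = -158760 (c = (-13 + 2 - 4)*10584 = -15*10584 = -158760)
h(z) + c = -1533 - 158760 = -160293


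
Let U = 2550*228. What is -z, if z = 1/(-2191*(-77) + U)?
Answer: -1/750107 ≈ -1.3331e-6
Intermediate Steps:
U = 581400
z = 1/750107 (z = 1/(-2191*(-77) + 581400) = 1/(168707 + 581400) = 1/750107 ≈ 1.3331e-6)
-z = -1*1/750107 = -1/750107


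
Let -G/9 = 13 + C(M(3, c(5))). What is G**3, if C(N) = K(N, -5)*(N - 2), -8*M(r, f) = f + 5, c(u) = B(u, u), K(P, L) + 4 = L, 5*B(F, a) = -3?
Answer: -270965625111/8000 ≈ -3.3871e+7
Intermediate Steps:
B(F, a) = -3/5 (B(F, a) = (1/5)*(-3) = -3/5)
K(P, L) = -4 + L
c(u) = -3/5
M(r, f) = -5/8 - f/8 (M(r, f) = -(f + 5)/8 = -(5 + f)/8 = -5/8 - f/8)
C(N) = 18 - 9*N (C(N) = (-4 - 5)*(N - 2) = -9*(-2 + N) = 18 - 9*N)
G = -6471/20 (G = -9*(13 + (18 - 9*(-5/8 - 1/8*(-3/5)))) = -9*(13 + (18 - 9*(-5/8 + 3/40))) = -9*(13 + (18 - 9*(-11/20))) = -9*(13 + (18 + 99/20)) = -9*(13 + 459/20) = -9*719/20 = -6471/20 ≈ -323.55)
G**3 = (-6471/20)**3 = -270965625111/8000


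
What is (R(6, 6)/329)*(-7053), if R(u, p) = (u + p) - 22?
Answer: 70530/329 ≈ 214.38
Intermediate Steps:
R(u, p) = -22 + p + u (R(u, p) = (p + u) - 22 = -22 + p + u)
(R(6, 6)/329)*(-7053) = ((-22 + 6 + 6)/329)*(-7053) = -10*1/329*(-7053) = -10/329*(-7053) = 70530/329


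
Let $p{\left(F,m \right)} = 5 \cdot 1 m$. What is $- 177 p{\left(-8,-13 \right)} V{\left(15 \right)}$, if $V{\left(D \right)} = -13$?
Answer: $-149565$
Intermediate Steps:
$p{\left(F,m \right)} = 5 m$
$- 177 p{\left(-8,-13 \right)} V{\left(15 \right)} = - 177 \cdot 5 \left(-13\right) \left(-13\right) = \left(-177\right) \left(-65\right) \left(-13\right) = 11505 \left(-13\right) = -149565$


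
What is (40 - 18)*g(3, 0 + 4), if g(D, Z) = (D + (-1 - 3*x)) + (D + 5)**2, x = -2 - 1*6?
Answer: 1980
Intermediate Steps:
x = -8 (x = -2 - 6 = -8)
g(D, Z) = 23 + D + (5 + D)**2 (g(D, Z) = (D + (-1 - 3*(-8))) + (D + 5)**2 = (D + (-1 + 24)) + (5 + D)**2 = (D + 23) + (5 + D)**2 = (23 + D) + (5 + D)**2 = 23 + D + (5 + D)**2)
(40 - 18)*g(3, 0 + 4) = (40 - 18)*(23 + 3 + (5 + 3)**2) = 22*(23 + 3 + 8**2) = 22*(23 + 3 + 64) = 22*90 = 1980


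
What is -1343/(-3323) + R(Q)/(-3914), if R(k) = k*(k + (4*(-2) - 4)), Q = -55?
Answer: -6988753/13006222 ≈ -0.53734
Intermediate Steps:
R(k) = k*(-12 + k) (R(k) = k*(k + (-8 - 4)) = k*(k - 12) = k*(-12 + k))
-1343/(-3323) + R(Q)/(-3914) = -1343/(-3323) - 55*(-12 - 55)/(-3914) = -1343*(-1/3323) - 55*(-67)*(-1/3914) = 1343/3323 + 3685*(-1/3914) = 1343/3323 - 3685/3914 = -6988753/13006222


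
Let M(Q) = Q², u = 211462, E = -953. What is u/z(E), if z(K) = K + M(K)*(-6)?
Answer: -211462/5450207 ≈ -0.038799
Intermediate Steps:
z(K) = K - 6*K² (z(K) = K + K²*(-6) = K - 6*K²)
u/z(E) = 211462/((-953*(1 - 6*(-953)))) = 211462/((-953*(1 + 5718))) = 211462/((-953*5719)) = 211462/(-5450207) = 211462*(-1/5450207) = -211462/5450207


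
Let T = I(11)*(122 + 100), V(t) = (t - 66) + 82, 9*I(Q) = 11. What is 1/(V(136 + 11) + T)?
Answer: 3/1303 ≈ 0.0023024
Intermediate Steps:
I(Q) = 11/9 (I(Q) = (⅑)*11 = 11/9)
V(t) = 16 + t (V(t) = (-66 + t) + 82 = 16 + t)
T = 814/3 (T = 11*(122 + 100)/9 = (11/9)*222 = 814/3 ≈ 271.33)
1/(V(136 + 11) + T) = 1/((16 + (136 + 11)) + 814/3) = 1/((16 + 147) + 814/3) = 1/(163 + 814/3) = 1/(1303/3) = 3/1303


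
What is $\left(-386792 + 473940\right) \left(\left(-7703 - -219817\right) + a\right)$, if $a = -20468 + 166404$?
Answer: $31203341400$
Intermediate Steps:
$a = 145936$
$\left(-386792 + 473940\right) \left(\left(-7703 - -219817\right) + a\right) = \left(-386792 + 473940\right) \left(\left(-7703 - -219817\right) + 145936\right) = 87148 \left(\left(-7703 + 219817\right) + 145936\right) = 87148 \left(212114 + 145936\right) = 87148 \cdot 358050 = 31203341400$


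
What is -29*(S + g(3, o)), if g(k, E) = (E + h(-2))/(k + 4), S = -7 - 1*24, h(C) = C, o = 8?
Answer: 6119/7 ≈ 874.14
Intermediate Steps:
S = -31 (S = -7 - 24 = -31)
g(k, E) = (-2 + E)/(4 + k) (g(k, E) = (E - 2)/(k + 4) = (-2 + E)/(4 + k))
-29*(S + g(3, o)) = -29*(-31 + (-2 + 8)/(4 + 3)) = -29*(-31 + 6/7) = -29*(-211/7) = 6119/7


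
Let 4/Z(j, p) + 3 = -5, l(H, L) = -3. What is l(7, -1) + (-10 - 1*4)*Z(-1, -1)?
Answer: 4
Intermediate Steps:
Z(j, p) = -1/2 (Z(j, p) = 4/(-3 - 5) = 4/(-8) = 4*(-1/8) = -1/2)
l(7, -1) + (-10 - 1*4)*Z(-1, -1) = -3 + (-10 - 1*4)*(-1/2) = -3 + (-10 - 4)*(-1/2) = -3 - 14*(-1/2) = -3 + 7 = 4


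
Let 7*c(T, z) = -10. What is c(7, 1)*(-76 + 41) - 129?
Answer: -79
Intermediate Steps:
c(T, z) = -10/7 (c(T, z) = (1/7)*(-10) = -10/7)
c(7, 1)*(-76 + 41) - 129 = -10*(-76 + 41)/7 - 129 = -10/7*(-35) - 129 = 50 - 129 = -79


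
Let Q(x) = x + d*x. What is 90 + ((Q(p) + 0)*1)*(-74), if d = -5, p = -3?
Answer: -798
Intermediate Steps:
Q(x) = -4*x (Q(x) = x - 5*x = -4*x)
90 + ((Q(p) + 0)*1)*(-74) = 90 + ((-4*(-3) + 0)*1)*(-74) = 90 + ((12 + 0)*1)*(-74) = 90 + (12*1)*(-74) = 90 + 12*(-74) = 90 - 888 = -798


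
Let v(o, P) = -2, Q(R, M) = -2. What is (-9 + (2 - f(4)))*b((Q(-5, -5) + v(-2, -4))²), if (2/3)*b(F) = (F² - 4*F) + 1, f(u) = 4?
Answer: -6369/2 ≈ -3184.5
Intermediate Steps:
b(F) = 3/2 - 6*F + 3*F²/2 (b(F) = 3*((F² - 4*F) + 1)/2 = 3*(1 + F² - 4*F)/2 = 3/2 - 6*F + 3*F²/2)
(-9 + (2 - f(4)))*b((Q(-5, -5) + v(-2, -4))²) = (-9 + (2 - 1*4))*(3/2 - 6*(-2 - 2)² + 3*((-2 - 2)²)²/2) = (-9 + (2 - 4))*(3/2 - 6*(-4)² + 3*((-4)²)²/2) = (-9 - 2)*(3/2 - 6*16 + (3/2)*16²) = -11*(3/2 - 96 + (3/2)*256) = -11*(3/2 - 96 + 384) = -11*579/2 = -6369/2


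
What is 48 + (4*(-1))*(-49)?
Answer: 244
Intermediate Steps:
48 + (4*(-1))*(-49) = 48 - 4*(-49) = 48 + 196 = 244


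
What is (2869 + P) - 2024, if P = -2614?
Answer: -1769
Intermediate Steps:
(2869 + P) - 2024 = (2869 - 2614) - 2024 = 255 - 2024 = -1769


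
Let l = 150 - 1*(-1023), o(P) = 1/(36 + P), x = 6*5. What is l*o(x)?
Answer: 391/22 ≈ 17.773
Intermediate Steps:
x = 30
l = 1173 (l = 150 + 1023 = 1173)
l*o(x) = 1173/(36 + 30) = 1173/66 = 1173*(1/66) = 391/22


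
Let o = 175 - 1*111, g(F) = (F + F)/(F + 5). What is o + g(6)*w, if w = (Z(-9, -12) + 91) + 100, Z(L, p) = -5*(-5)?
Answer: 3296/11 ≈ 299.64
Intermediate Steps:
g(F) = 2*F/(5 + F) (g(F) = (2*F)/(5 + F) = 2*F/(5 + F))
o = 64 (o = 175 - 111 = 64)
Z(L, p) = 25
w = 216 (w = (25 + 91) + 100 = 116 + 100 = 216)
o + g(6)*w = 64 + (2*6/(5 + 6))*216 = 64 + (2*6/11)*216 = 64 + (2*6*(1/11))*216 = 64 + (12/11)*216 = 64 + 2592/11 = 3296/11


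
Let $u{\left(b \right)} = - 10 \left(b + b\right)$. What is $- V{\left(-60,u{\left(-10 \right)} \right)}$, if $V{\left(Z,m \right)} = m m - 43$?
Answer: $-39957$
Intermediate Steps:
$u{\left(b \right)} = - 20 b$ ($u{\left(b \right)} = - 10 \cdot 2 b = - 20 b$)
$V{\left(Z,m \right)} = -43 + m^{2}$ ($V{\left(Z,m \right)} = m^{2} - 43 = -43 + m^{2}$)
$- V{\left(-60,u{\left(-10 \right)} \right)} = - (-43 + \left(\left(-20\right) \left(-10\right)\right)^{2}) = - (-43 + 200^{2}) = - (-43 + 40000) = \left(-1\right) 39957 = -39957$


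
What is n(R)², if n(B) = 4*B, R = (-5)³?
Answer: 250000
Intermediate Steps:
R = -125
n(R)² = (4*(-125))² = (-500)² = 250000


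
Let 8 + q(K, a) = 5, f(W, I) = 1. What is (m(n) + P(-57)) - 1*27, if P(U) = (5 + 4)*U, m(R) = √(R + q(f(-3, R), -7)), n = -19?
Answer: -540 + I*√22 ≈ -540.0 + 4.6904*I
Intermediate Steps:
q(K, a) = -3 (q(K, a) = -8 + 5 = -3)
m(R) = √(-3 + R) (m(R) = √(R - 3) = √(-3 + R))
P(U) = 9*U
(m(n) + P(-57)) - 1*27 = (√(-3 - 19) + 9*(-57)) - 1*27 = (√(-22) - 513) - 27 = (I*√22 - 513) - 27 = (-513 + I*√22) - 27 = -540 + I*√22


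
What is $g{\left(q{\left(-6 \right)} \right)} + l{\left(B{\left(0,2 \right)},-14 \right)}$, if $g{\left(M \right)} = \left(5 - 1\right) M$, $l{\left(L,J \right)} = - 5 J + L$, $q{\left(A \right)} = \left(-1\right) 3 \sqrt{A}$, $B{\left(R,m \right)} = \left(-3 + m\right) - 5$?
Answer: $64 - 12 i \sqrt{6} \approx 64.0 - 29.394 i$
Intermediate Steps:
$B{\left(R,m \right)} = -8 + m$
$q{\left(A \right)} = - 3 \sqrt{A}$
$l{\left(L,J \right)} = L - 5 J$
$g{\left(M \right)} = 4 M$
$g{\left(q{\left(-6 \right)} \right)} + l{\left(B{\left(0,2 \right)},-14 \right)} = 4 \left(- 3 \sqrt{-6}\right) + \left(\left(-8 + 2\right) - -70\right) = 4 \left(- 3 i \sqrt{6}\right) + \left(-6 + 70\right) = 4 \left(- 3 i \sqrt{6}\right) + 64 = - 12 i \sqrt{6} + 64 = 64 - 12 i \sqrt{6}$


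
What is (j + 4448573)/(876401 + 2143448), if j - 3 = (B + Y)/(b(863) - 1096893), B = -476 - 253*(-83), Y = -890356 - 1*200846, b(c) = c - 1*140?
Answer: 1625465541533/1103422626110 ≈ 1.4731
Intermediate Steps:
b(c) = -140 + c (b(c) = c - 140 = -140 + c)
Y = -1091202 (Y = -890356 - 200846 = -1091202)
B = 20523 (B = -476 + 20999 = 20523)
j = 1453063/365390 (j = 3 + (20523 - 1091202)/((-140 + 863) - 1096893) = 3 - 1070679/(723 - 1096893) = 3 - 1070679/(-1096170) = 3 - 1070679*(-1/1096170) = 3 + 356893/365390 = 1453063/365390 ≈ 3.9767)
(j + 4448573)/(876401 + 2143448) = (1453063/365390 + 4448573)/(876401 + 2143448) = (1625465541533/365390)/3019849 = (1625465541533/365390)*(1/3019849) = 1625465541533/1103422626110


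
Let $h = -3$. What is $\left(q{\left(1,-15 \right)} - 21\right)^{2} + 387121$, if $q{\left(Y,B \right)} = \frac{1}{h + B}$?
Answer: $\frac{125570845}{324} \approx 3.8756 \cdot 10^{5}$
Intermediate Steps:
$q{\left(Y,B \right)} = \frac{1}{-3 + B}$
$\left(q{\left(1,-15 \right)} - 21\right)^{2} + 387121 = \left(\frac{1}{-3 - 15} - 21\right)^{2} + 387121 = \left(\frac{1}{-18} - 21\right)^{2} + 387121 = \left(- \frac{1}{18} - 21\right)^{2} + 387121 = \left(- \frac{379}{18}\right)^{2} + 387121 = \frac{143641}{324} + 387121 = \frac{125570845}{324}$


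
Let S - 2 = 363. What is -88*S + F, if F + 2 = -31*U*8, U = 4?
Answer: -33114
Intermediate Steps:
S = 365 (S = 2 + 363 = 365)
F = -994 (F = -2 - 31*4*8 = -2 - 124*8 = -2 - 992 = -994)
-88*S + F = -88*365 - 994 = -32120 - 994 = -33114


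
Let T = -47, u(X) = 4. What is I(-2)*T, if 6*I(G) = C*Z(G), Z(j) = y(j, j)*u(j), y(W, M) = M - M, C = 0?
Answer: 0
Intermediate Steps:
y(W, M) = 0
Z(j) = 0 (Z(j) = 0*4 = 0)
I(G) = 0 (I(G) = (0*0)/6 = (1/6)*0 = 0)
I(-2)*T = 0*(-47) = 0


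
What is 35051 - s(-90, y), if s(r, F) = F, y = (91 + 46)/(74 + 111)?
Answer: 6484298/185 ≈ 35050.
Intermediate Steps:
y = 137/185 ≈ 0.74054
35051 - s(-90, y) = 35051 - 1*137/185 = 35051 - 137/185 = 6484298/185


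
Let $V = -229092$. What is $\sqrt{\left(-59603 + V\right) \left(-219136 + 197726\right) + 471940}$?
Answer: $\sqrt{6181431890} \approx 78622.0$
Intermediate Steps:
$\sqrt{\left(-59603 + V\right) \left(-219136 + 197726\right) + 471940} = \sqrt{\left(-59603 - 229092\right) \left(-219136 + 197726\right) + 471940} = \sqrt{\left(-288695\right) \left(-21410\right) + 471940} = \sqrt{6180959950 + 471940} = \sqrt{6181431890}$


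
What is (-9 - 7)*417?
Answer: -6672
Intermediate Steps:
(-9 - 7)*417 = -16*417 = -6672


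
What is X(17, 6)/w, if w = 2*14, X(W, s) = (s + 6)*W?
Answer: 51/7 ≈ 7.2857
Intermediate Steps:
X(W, s) = W*(6 + s) (X(W, s) = (6 + s)*W = W*(6 + s))
w = 28
X(17, 6)/w = (17*(6 + 6))/28 = (17*12)*(1/28) = 204*(1/28) = 51/7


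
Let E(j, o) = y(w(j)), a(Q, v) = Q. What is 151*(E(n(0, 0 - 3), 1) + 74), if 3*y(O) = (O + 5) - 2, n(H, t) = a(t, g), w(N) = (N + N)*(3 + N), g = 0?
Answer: 11325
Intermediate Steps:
w(N) = 2*N*(3 + N) (w(N) = (2*N)*(3 + N) = 2*N*(3 + N))
n(H, t) = t
y(O) = 1 + O/3 (y(O) = ((O + 5) - 2)/3 = ((5 + O) - 2)/3 = (3 + O)/3 = 1 + O/3)
E(j, o) = 1 + 2*j*(3 + j)/3 (E(j, o) = 1 + (2*j*(3 + j))/3 = 1 + 2*j*(3 + j)/3)
151*(E(n(0, 0 - 3), 1) + 74) = 151*((1 + 2*(0 - 3)*(3 + (0 - 3))/3) + 74) = 151*((1 + (2/3)*(-3)*(3 - 3)) + 74) = 151*((1 + (2/3)*(-3)*0) + 74) = 151*((1 + 0) + 74) = 151*(1 + 74) = 151*75 = 11325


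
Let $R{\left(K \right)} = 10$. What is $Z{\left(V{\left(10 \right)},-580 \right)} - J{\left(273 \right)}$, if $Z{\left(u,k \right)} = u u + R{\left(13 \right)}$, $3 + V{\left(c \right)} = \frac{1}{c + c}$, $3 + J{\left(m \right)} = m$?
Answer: $- \frac{100519}{400} \approx -251.3$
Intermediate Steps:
$J{\left(m \right)} = -3 + m$
$V{\left(c \right)} = -3 + \frac{1}{2 c}$ ($V{\left(c \right)} = -3 + \frac{1}{c + c} = -3 + \frac{1}{2 c}$)
$Z{\left(u,k \right)} = 10 + u^{2}$ ($Z{\left(u,k \right)} = u u + 10 = u^{2} + 10 = 10 + u^{2}$)
$Z{\left(V{\left(10 \right)},-580 \right)} - J{\left(273 \right)} = \left(10 + \left(-3 + \frac{1}{2 \cdot 10}\right)^{2}\right) - \left(-3 + 273\right) = \left(10 + \left(-3 + \frac{1}{2} \cdot \frac{1}{10}\right)^{2}\right) - 270 = \left(10 + \left(-3 + \frac{1}{20}\right)^{2}\right) - 270 = \left(10 + \left(- \frac{59}{20}\right)^{2}\right) - 270 = \left(10 + \frac{3481}{400}\right) - 270 = \frac{7481}{400} - 270 = - \frac{100519}{400}$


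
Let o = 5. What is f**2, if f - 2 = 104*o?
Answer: 272484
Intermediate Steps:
f = 522 (f = 2 + 104*5 = 2 + 520 = 522)
f**2 = 522**2 = 272484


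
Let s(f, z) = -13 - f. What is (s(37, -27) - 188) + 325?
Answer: 87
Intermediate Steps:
(s(37, -27) - 188) + 325 = ((-13 - 1*37) - 188) + 325 = ((-13 - 37) - 188) + 325 = (-50 - 188) + 325 = -238 + 325 = 87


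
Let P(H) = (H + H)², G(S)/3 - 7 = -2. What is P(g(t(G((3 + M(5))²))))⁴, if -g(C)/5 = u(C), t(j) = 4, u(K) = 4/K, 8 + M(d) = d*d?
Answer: 100000000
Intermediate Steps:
M(d) = -8 + d² (M(d) = -8 + d*d = -8 + d²)
G(S) = 15 (G(S) = 21 + 3*(-2) = 21 - 6 = 15)
g(C) = -20/C
P(H) = 4*H² (P(H) = (2*H)² = 4*H²)
P(g(t(G((3 + M(5))²))))⁴ = (4*(-20/4)²)⁴ = (4*(-20*¼)²)⁴ = (4*(-5)²)⁴ = (4*25)⁴ = 100⁴ = 100000000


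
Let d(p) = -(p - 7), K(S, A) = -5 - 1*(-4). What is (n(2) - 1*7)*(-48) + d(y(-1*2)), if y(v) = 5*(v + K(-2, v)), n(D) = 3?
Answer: 214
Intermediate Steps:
K(S, A) = -1 (K(S, A) = -5 + 4 = -1)
y(v) = -5 + 5*v (y(v) = 5*(v - 1) = 5*(-1 + v) = -5 + 5*v)
d(p) = 7 - p (d(p) = -(-7 + p) = 7 - p)
(n(2) - 1*7)*(-48) + d(y(-1*2)) = (3 - 1*7)*(-48) + (7 - (-5 + 5*(-1*2))) = (3 - 7)*(-48) + (7 - (-5 + 5*(-2))) = -4*(-48) + (7 - (-5 - 10)) = 192 + (7 - 1*(-15)) = 192 + (7 + 15) = 192 + 22 = 214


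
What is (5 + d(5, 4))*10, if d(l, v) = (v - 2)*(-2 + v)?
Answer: 90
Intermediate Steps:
d(l, v) = (-2 + v)**2 (d(l, v) = (-2 + v)*(-2 + v) = (-2 + v)**2)
(5 + d(5, 4))*10 = (5 + (-2 + 4)**2)*10 = (5 + 2**2)*10 = (5 + 4)*10 = 9*10 = 90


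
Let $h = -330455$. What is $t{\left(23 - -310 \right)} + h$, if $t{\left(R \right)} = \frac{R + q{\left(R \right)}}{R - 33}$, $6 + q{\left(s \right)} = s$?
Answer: $- \frac{1652264}{5} \approx -3.3045 \cdot 10^{5}$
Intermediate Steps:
$q{\left(s \right)} = -6 + s$
$t{\left(R \right)} = \frac{-6 + 2 R}{-33 + R}$ ($t{\left(R \right)} = \frac{R + \left(-6 + R\right)}{R - 33} = \frac{-6 + 2 R}{-33 + R}$)
$t{\left(23 - -310 \right)} + h = \frac{2 \left(-3 + \left(23 - -310\right)\right)}{-33 + \left(23 - -310\right)} - 330455 = \frac{2 \left(-3 + \left(23 + 310\right)\right)}{-33 + \left(23 + 310\right)} - 330455 = \frac{2 \left(-3 + 333\right)}{-33 + 333} - 330455 = 2 \cdot \frac{1}{300} \cdot 330 - 330455 = \frac{11}{5} - 330455 = - \frac{1652264}{5}$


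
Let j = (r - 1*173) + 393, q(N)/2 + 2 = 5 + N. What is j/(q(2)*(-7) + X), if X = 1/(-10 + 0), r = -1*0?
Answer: -2200/701 ≈ -3.1384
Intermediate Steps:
q(N) = 6 + 2*N (q(N) = -4 + 2*(5 + N) = -4 + (10 + 2*N) = 6 + 2*N)
r = 0
X = -⅒ (X = 1/(-10) = -⅒ ≈ -0.10000)
j = 220 (j = (0 - 1*173) + 393 = (0 - 173) + 393 = -173 + 393 = 220)
j/(q(2)*(-7) + X) = 220/((6 + 2*2)*(-7) - ⅒) = 220/((6 + 4)*(-7) - ⅒) = 220/(10*(-7) - ⅒) = 220/(-70 - ⅒) = 220/(-701/10) = 220*(-10/701) = -2200/701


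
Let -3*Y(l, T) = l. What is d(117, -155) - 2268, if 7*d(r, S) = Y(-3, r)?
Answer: -15875/7 ≈ -2267.9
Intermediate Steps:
Y(l, T) = -l/3
d(r, S) = 1/7 (d(r, S) = (-1/3*(-3))/7 = (1/7)*1 = 1/7)
d(117, -155) - 2268 = 1/7 - 2268 = -15875/7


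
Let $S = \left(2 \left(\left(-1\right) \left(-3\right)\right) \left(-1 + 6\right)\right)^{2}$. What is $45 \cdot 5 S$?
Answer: $202500$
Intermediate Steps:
$S = 900$ ($S = \left(2 \cdot 3 \cdot 5\right)^{2} = \left(6 \cdot 5\right)^{2} = 30^{2} = 900$)
$45 \cdot 5 S = 45 \cdot 5 \cdot 900 = 225 \cdot 900 = 202500$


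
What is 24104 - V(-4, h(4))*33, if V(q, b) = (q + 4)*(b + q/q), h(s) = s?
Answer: 24104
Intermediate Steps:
V(q, b) = (1 + b)*(4 + q) (V(q, b) = (4 + q)*(b + 1) = (4 + q)*(1 + b) = (1 + b)*(4 + q))
24104 - V(-4, h(4))*33 = 24104 - (4 - 4 + 4*4 + 4*(-4))*33 = 24104 - (4 - 4 + 16 - 16)*33 = 24104 - 0*33 = 24104 - 1*0 = 24104 + 0 = 24104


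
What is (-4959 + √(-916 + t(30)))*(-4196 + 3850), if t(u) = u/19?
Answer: 1715814 - 346*I*√330106/19 ≈ 1.7158e+6 - 10463.0*I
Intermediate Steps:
t(u) = u/19 (t(u) = u*(1/19) = u/19)
(-4959 + √(-916 + t(30)))*(-4196 + 3850) = (-4959 + √(-916 + (1/19)*30))*(-4196 + 3850) = (-4959 + √(-916 + 30/19))*(-346) = (-4959 + √(-17374/19))*(-346) = (-4959 + I*√330106/19)*(-346) = 1715814 - 346*I*√330106/19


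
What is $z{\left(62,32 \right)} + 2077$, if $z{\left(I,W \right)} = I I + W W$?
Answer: $6945$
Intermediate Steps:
$z{\left(I,W \right)} = I^{2} + W^{2}$
$z{\left(62,32 \right)} + 2077 = \left(62^{2} + 32^{2}\right) + 2077 = \left(3844 + 1024\right) + 2077 = 4868 + 2077 = 6945$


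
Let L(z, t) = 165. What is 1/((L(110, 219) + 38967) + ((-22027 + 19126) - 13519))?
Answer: 1/22712 ≈ 4.4030e-5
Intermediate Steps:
1/((L(110, 219) + 38967) + ((-22027 + 19126) - 13519)) = 1/((165 + 38967) + ((-22027 + 19126) - 13519)) = 1/(39132 + (-2901 - 13519)) = 1/(39132 - 16420) = 1/22712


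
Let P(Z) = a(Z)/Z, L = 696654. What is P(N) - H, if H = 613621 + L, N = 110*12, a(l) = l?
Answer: -1310274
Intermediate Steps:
N = 1320
P(Z) = 1 (P(Z) = Z/Z = 1)
H = 1310275 (H = 613621 + 696654 = 1310275)
P(N) - H = 1 - 1*1310275 = 1 - 1310275 = -1310274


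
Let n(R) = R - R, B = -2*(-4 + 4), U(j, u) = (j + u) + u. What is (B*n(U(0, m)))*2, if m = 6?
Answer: 0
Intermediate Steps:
U(j, u) = j + 2*u
B = 0 (B = -2*0 = 0)
n(R) = 0
(B*n(U(0, m)))*2 = (0*0)*2 = 0*2 = 0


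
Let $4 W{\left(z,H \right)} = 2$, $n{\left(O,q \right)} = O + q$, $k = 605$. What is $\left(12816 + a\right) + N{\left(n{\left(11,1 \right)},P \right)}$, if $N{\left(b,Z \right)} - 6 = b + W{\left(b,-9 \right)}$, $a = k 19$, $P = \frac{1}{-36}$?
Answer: $\frac{48659}{2} \approx 24330.0$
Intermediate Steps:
$W{\left(z,H \right)} = \frac{1}{2}$ ($W{\left(z,H \right)} = \frac{1}{4} \cdot 2 = \frac{1}{2}$)
$P = - \frac{1}{36} \approx -0.027778$
$a = 11495$ ($a = 605 \cdot 19 = 11495$)
$N{\left(b,Z \right)} = \frac{13}{2} + b$ ($N{\left(b,Z \right)} = 6 + \left(b + \frac{1}{2}\right) = 6 + \left(\frac{1}{2} + b\right) = \frac{13}{2} + b$)
$\left(12816 + a\right) + N{\left(n{\left(11,1 \right)},P \right)} = \left(12816 + 11495\right) + \left(\frac{13}{2} + \left(11 + 1\right)\right) = 24311 + \left(\frac{13}{2} + 12\right) = 24311 + \frac{37}{2} = \frac{48659}{2}$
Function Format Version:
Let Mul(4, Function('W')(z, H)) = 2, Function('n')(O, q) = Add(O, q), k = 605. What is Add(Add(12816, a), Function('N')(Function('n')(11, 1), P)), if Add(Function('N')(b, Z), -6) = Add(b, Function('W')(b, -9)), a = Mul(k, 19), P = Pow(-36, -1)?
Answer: Rational(48659, 2) ≈ 24330.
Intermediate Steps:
Function('W')(z, H) = Rational(1, 2) (Function('W')(z, H) = Mul(Rational(1, 4), 2) = Rational(1, 2))
P = Rational(-1, 36) ≈ -0.027778
a = 11495 (a = Mul(605, 19) = 11495)
Function('N')(b, Z) = Add(Rational(13, 2), b) (Function('N')(b, Z) = Add(6, Add(b, Rational(1, 2))) = Add(6, Add(Rational(1, 2), b)) = Add(Rational(13, 2), b))
Add(Add(12816, a), Function('N')(Function('n')(11, 1), P)) = Add(Add(12816, 11495), Add(Rational(13, 2), Add(11, 1))) = Add(24311, Add(Rational(13, 2), 12)) = Add(24311, Rational(37, 2)) = Rational(48659, 2)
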